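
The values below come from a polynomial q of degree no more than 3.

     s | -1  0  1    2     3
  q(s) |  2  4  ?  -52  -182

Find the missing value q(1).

The 4 known points determine the degree-3 polynomial uniquely.
Write q(s) = as^3 + bs^2 + cs + d. Substituting each data point gives a linear system:
  -a + b - c + d = 2
  d = 4
  8a + 4b + 2c + d = -52
  27a + 9b + 3c + d = -182
Solving the system yields a = -6, b = -4, c = 4, d = 4.
So q(s) = -6s³ - 4s² + 4s + 4.
Then q(1) = -2.

-2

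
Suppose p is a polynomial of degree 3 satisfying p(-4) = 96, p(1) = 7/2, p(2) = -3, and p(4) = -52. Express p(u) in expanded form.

p(u) = -u^3 + u^2 - (5/2)u + 6

Write p(u) = au^3 + bu^2 + cu + d. Substituting each data point gives a linear system:
  -64a + 16b - 4c + d = 96
  a + b + c + d = 7/2
  8a + 4b + 2c + d = -3
  64a + 16b + 4c + d = -52
Solving the system yields a = -1, b = 1, c = -5/2, d = 6.
So p(u) = -u³ + u² - (5/2)u + 6.
Check: p(2) = -3. ✓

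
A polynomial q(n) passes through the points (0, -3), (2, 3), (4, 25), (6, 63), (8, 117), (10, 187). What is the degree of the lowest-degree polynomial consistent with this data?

Forward differences of the values at n = 0, 2, 4, 6, 8, 10:
  q  : -3  3  25  63  117  187
  Δ  : 6  22  38  54  70
  Δ^2: 16  16  16  16
  Δ^3: 0  0  0
  Δ^4: 0  0
  Δ^5: 0
The second differences are constant (16) and nonzero, while all higher differences vanish, so the minimal degree is 2.

2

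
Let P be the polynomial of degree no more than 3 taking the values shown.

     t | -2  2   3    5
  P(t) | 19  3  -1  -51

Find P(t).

Write P(t) = at^3 + bt^2 + ct + d. Substituting each data point gives a linear system:
  -8a + 4b - 2c + d = 19
  8a + 4b + 2c + d = 3
  27a + 9b + 3c + d = -1
  125a + 25b + 5c + d = -51
Solving the system yields a = -1, b = 3, c = 0, d = -1.
So P(t) = -t^3 + 3t^2 - 1.
Check: P(3) = -1. ✓

P(t) = -t^3 + 3t^2 - 1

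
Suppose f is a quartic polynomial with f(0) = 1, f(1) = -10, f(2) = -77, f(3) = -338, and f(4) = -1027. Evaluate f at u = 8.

Forward differences of the values at u = 0, 1, 2, 3, 4:
  f  : 1  -10  -77  -338  -1027
  Δ  : -11  -67  -261  -689
  Δ^2: -56  -194  -428
  Δ^3: -138  -234
  Δ^4: -96
The fourth differences are constant, confirming degree 4.
Interpolating (Newton forward form) and evaluating at u = 8 gives f(8) = -16103.

-16103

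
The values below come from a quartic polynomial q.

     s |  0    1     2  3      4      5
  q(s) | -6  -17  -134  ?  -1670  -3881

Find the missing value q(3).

On equispaced nodes a degree-4 polynomial has vanishing fifth forward difference, so
  - q(0) + 5·q(1) - 10·q(2) + 10·q(3) - 5·q(4) + q(5) = 0.
Substituting the known values and solving for q(3):
  10·q(3) = -5730
  q(3) = -573.

-573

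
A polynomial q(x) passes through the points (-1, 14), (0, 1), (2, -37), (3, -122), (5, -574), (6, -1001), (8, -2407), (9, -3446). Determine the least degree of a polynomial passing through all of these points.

3

Divided differences on the nodes -1, 0, 2, 3, 5, 6, 8, 9:
  order 0: 14  1  -37  -122  -574  -1001  -2407  -3446
  order 1: -13  -19  -85  -226  -427  -703  -1039
  order 2: -2  -22  -47  -67  -92  -112
  order 3: -5  -5  -5  -5  -5
  order 4: 0  0  0  0
  order 5: 0  0  0
  order 6: 0  0
  order 7: 0
The order-3 divided differences are all -5 (nonzero) and every higher order vanishes, so the data lies on a polynomial of degree exactly 3.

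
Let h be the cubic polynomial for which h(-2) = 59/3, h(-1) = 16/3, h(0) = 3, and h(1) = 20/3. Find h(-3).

Write h(u) = au^3 + bu^2 + cu + d. Substituting each data point gives a linear system:
  -8a + 4b - 2c + d = 59/3
  -a + b - c + d = 16/3
  d = 3
  a + b + c + d = 20/3
Solving the system yields a = -1, b = 3, c = 5/3, d = 3.
So h(u) = -u^3 + 3u^2 + (5/3)u + 3.
Then h(-3) = 52.

52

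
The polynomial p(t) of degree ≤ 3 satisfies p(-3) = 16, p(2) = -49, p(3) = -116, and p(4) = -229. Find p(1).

-16

Using the Lagrange interpolation formula with nodes -3, 2, 3, 4:
  L_0(t) = (t - 2)(t - 3)(t - 4) / -210
  L_1(t) = (t + 3)(t - 3)(t - 4) / 10
  L_2(t) = (t + 3)(t - 2)(t - 4) / -6
  L_3(t) = (t + 3)(t - 2)(t - 3) / 14
Then p(t) = 16·L_0(t) - 49·L_1(t) - 116·L_2(t) - 229·L_3(t).
Expanding and collecting terms gives p(t) = -2t^3 - 5t^2 - 4t - 5.
Evaluating at t = 1: p(1) = -16.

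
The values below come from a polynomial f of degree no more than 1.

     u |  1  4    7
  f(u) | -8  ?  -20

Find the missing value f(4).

-14

On equispaced nodes a degree-1 polynomial has vanishing second forward difference, so
  f(1) - 2·f(4) + f(7) = 0.
Substituting the known values and solving for f(4):
  -2·f(4) = 28
  f(4) = -14.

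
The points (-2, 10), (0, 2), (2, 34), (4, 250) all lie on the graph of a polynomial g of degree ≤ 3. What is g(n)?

g(n) = 3n^3 + 5n^2 - 6n + 2

Using the Lagrange interpolation formula with nodes -2, 0, 2, 4:
  L_0(n) = n(n - 2)(n - 4) / -48
  L_1(n) = (n + 2)(n - 2)(n - 4) / 16
  L_2(n) = (n + 2)n(n - 4) / -16
  L_3(n) = (n + 2)n(n - 2) / 48
Then g(n) = 10·L_0(n) + 2·L_1(n) + 34·L_2(n) + 250·L_3(n).
Expanding and collecting terms gives g(n) = 3n³ + 5n² - 6n + 2.
Check: g(0) = 2. ✓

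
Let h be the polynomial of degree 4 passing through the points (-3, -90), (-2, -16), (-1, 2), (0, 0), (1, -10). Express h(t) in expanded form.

Write h(t) = at^4 + bt^3 + ct^2 + dt + e. Substituting each data point gives a linear system:
  81a - 27b + 9c - 3d + e = -90
  16a - 8b + 4c - 2d + e = -16
  a - b + c - d + e = 2
  e = 0
  a + b + c + d + e = -10
Solving the system yields a = -1, b = 0, c = -3, d = -6, e = 0.
So h(t) = -t⁴ - 3t² - 6t.
Check: h(0) = 0. ✓

h(t) = -t^4 - 3t^2 - 6t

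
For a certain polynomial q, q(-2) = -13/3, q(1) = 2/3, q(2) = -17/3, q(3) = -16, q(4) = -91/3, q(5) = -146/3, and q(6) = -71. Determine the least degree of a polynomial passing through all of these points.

Divided differences on the nodes -2, 1, 2, 3, 4, 5, 6:
  order 0: -13/3  2/3  -17/3  -16  -91/3  -146/3  -71
  order 1: 5/3  -19/3  -31/3  -43/3  -55/3  -67/3
  order 2: -2  -2  -2  -2  -2
  order 3: 0  0  0  0
  order 4: 0  0  0
  order 5: 0  0
  order 6: 0
The order-2 divided differences are all -2 (nonzero) and every higher order vanishes, so the data lies on a polynomial of degree exactly 2.

2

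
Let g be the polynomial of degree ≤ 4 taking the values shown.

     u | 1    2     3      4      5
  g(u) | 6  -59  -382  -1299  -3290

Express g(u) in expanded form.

g(u) = -6u^4 + 4u^3 - 3u^2 + 6u + 5

Using the Lagrange interpolation formula with nodes 1, 2, 3, 4, 5:
  L_0(u) = (u - 2)(u - 3)(u - 4)(u - 5) / 24
  L_1(u) = (u - 1)(u - 3)(u - 4)(u - 5) / -6
  L_2(u) = (u - 1)(u - 2)(u - 4)(u - 5) / 4
  L_3(u) = (u - 1)(u - 2)(u - 3)(u - 5) / -6
  L_4(u) = (u - 1)(u - 2)(u - 3)(u - 4) / 24
Then g(u) = 6·L_0(u) - 59·L_1(u) - 382·L_2(u) - 1299·L_3(u) - 3290·L_4(u).
Expanding and collecting terms gives g(u) = -6u⁴ + 4u³ - 3u² + 6u + 5.
Check: g(3) = -382. ✓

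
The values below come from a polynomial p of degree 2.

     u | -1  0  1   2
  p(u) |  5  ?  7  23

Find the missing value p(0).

On equispaced nodes a degree-2 polynomial has vanishing third forward difference, so
  - p(-1) + 3·p(0) - 3·p(1) + p(2) = 0.
Substituting the known values and solving for p(0):
  3·p(0) = 3
  p(0) = 1.

1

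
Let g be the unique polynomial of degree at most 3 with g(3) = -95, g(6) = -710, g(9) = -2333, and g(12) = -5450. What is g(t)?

g(t) = -3t^3 - 2t^2 + 2t - 2

Write g(t) = at^3 + bt^2 + ct + d. Substituting each data point gives a linear system:
  27a + 9b + 3c + d = -95
  216a + 36b + 6c + d = -710
  729a + 81b + 9c + d = -2333
  1728a + 144b + 12c + d = -5450
Solving the system yields a = -3, b = -2, c = 2, d = -2.
So g(t) = -3t^3 - 2t^2 + 2t - 2.
Check: g(6) = -710. ✓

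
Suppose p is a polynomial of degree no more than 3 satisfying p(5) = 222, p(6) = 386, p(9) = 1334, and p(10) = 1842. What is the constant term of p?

2

Write p(t) = at^3 + bt^2 + ct + d. Substituting each data point gives a linear system:
  125a + 25b + 5c + d = 222
  216a + 36b + 6c + d = 386
  729a + 81b + 9c + d = 1334
  1000a + 100b + 10c + d = 1842
Solving the system yields a = 2, b = -2, c = 4, d = 2.
So p(t) = 2t^3 - 2t^2 + 4t + 2.
The constant term is 2.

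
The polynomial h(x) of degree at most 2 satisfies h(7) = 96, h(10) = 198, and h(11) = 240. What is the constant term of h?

-2

Write h(x) = ax^2 + bx + c. Substituting each data point gives a linear system:
  49a + 7b + c = 96
  100a + 10b + c = 198
  121a + 11b + c = 240
Solving the system yields a = 2, b = 0, c = -2.
So h(x) = 2x² - 2.
The constant term is -2.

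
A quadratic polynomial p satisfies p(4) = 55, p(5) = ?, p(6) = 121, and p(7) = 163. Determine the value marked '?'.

The 3 known points determine the degree-2 polynomial uniquely.
Write p(x) = ax^2 + bx + c. Substituting each data point gives a linear system:
  16a + 4b + c = 55
  36a + 6b + c = 121
  49a + 7b + c = 163
Solving the system yields a = 3, b = 3, c = -5.
So p(x) = 3x² + 3x - 5.
Then p(5) = 85.

85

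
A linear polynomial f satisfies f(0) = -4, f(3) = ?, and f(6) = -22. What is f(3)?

-13

On equispaced nodes a degree-1 polynomial has vanishing second forward difference, so
  f(0) - 2·f(3) + f(6) = 0.
Substituting the known values and solving for f(3):
  -2·f(3) = 26
  f(3) = -13.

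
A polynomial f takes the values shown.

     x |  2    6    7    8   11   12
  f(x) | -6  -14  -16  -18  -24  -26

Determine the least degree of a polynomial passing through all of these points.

1

Divided differences on the nodes 2, 6, 7, 8, 11, 12:
  order 0: -6  -14  -16  -18  -24  -26
  order 1: -2  -2  -2  -2  -2
  order 2: 0  0  0  0
  order 3: 0  0  0
  order 4: 0  0
  order 5: 0
The order-1 divided differences are all -2 (nonzero) and every higher order vanishes, so the data lies on a polynomial of degree exactly 1.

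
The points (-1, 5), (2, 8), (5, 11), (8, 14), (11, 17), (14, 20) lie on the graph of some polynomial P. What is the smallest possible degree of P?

Forward differences of the values at n = -1, 2, 5, 8, 11, 14:
  P  : 5  8  11  14  17  20
  Δ  : 3  3  3  3  3
  Δ^2: 0  0  0  0
  Δ^3: 0  0  0
  Δ^4: 0  0
  Δ^5: 0
The first differences are constant (3) and nonzero, while all higher differences vanish, so the minimal degree is 1.

1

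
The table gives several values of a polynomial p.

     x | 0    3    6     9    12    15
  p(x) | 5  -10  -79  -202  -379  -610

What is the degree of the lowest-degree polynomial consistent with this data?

2

Forward differences of the values at x = 0, 3, 6, 9, 12, 15:
  p  : 5  -10  -79  -202  -379  -610
  Δ  : -15  -69  -123  -177  -231
  Δ^2: -54  -54  -54  -54
  Δ^3: 0  0  0
  Δ^4: 0  0
  Δ^5: 0
The second differences are constant (-54) and nonzero, while all higher differences vanish, so the minimal degree is 2.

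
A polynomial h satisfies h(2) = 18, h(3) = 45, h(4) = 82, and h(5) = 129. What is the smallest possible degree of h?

Forward differences of the values at n = 2, 3, 4, 5:
  h  : 18  45  82  129
  Δ  : 27  37  47
  Δ^2: 10  10
  Δ^3: 0
The second differences are constant (10) and nonzero, while all higher differences vanish, so the minimal degree is 2.

2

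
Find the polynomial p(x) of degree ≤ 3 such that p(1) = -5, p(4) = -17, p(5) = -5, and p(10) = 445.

Using the Lagrange interpolation formula with nodes 1, 4, 5, 10:
  L_0(x) = (x - 4)(x - 5)(x - 10) / -108
  L_1(x) = (x - 1)(x - 5)(x - 10) / 18
  L_2(x) = (x - 1)(x - 4)(x - 10) / -20
  L_3(x) = (x - 1)(x - 4)(x - 5) / 270
Then p(x) = -5·L_0(x) - 17·L_1(x) - 5·L_2(x) + 445·L_3(x).
Expanding and collecting terms gives p(x) = x³ - 6x² + 5x - 5.
Check: p(1) = -5. ✓

p(x) = x^3 - 6x^2 + 5x - 5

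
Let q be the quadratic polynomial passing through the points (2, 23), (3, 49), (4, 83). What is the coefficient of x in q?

Write q(x) = ax^2 + bx + c. Substituting each data point gives a linear system:
  4a + 2b + c = 23
  9a + 3b + c = 49
  16a + 4b + c = 83
Solving the system yields a = 4, b = 6, c = -5.
So q(x) = 4x^2 + 6x - 5.
The coefficient of x is 6.

6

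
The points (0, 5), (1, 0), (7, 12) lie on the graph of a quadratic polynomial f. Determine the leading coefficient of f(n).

1

Write f(n) = an^2 + bn + c. Substituting each data point gives a linear system:
  c = 5
  a + b + c = 0
  49a + 7b + c = 12
Solving the system yields a = 1, b = -6, c = 5.
So f(n) = n^2 - 6n + 5.
The leading coefficient is 1.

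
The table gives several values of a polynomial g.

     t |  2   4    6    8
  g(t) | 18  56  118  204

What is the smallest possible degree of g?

2

Forward differences of the values at t = 2, 4, 6, 8:
  g  : 18  56  118  204
  Δ  : 38  62  86
  Δ^2: 24  24
  Δ^3: 0
The second differences are constant (24) and nonzero, while all higher differences vanish, so the minimal degree is 2.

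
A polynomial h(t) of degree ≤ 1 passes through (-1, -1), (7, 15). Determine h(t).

Using the Lagrange interpolation formula with nodes -1, 7:
  L_0(t) = (t - 7) / -8
  L_1(t) = (t + 1) / 8
Then h(t) = -1·L_0(t) + 15·L_1(t).
Expanding and collecting terms gives h(t) = 2t + 1.
Check: h(7) = 15. ✓

h(t) = 2t + 1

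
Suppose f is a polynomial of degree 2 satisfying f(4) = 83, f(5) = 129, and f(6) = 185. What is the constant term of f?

-1

Write f(x) = ax^2 + bx + c. Substituting each data point gives a linear system:
  16a + 4b + c = 83
  25a + 5b + c = 129
  36a + 6b + c = 185
Solving the system yields a = 5, b = 1, c = -1.
So f(x) = 5x^2 + x - 1.
The constant term is -1.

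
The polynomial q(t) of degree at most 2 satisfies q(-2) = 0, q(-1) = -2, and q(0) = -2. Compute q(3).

10

Using the Lagrange interpolation formula with nodes -2, -1, 0:
  L_0(t) = (t + 1)t / 2
  L_1(t) = (t + 2)t / -1
  L_2(t) = (t + 2)(t + 1) / 2
Then q(t) = 0·L_0(t) - 2·L_1(t) - 2·L_2(t).
Expanding and collecting terms gives q(t) = t^2 + t - 2.
Evaluating at t = 3: q(3) = 10.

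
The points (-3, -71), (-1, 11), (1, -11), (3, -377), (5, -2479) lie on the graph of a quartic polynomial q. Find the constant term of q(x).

Write q(x) = ax^4 + bx^3 + cx^2 + dx + e. Substituting each data point gives a linear system:
  81a - 27b + 9c - 3d + e = -71
  a - b + c - d + e = 11
  a + b + c + d + e = -11
  81a + 27b + 9c + 3d + e = -377
  625a + 125b + 25c + 5d + e = -2479
Solving the system yields a = -3, b = -5, c = 2, d = -6, e = 1.
So q(x) = -3x^4 - 5x^3 + 2x^2 - 6x + 1.
The constant term is 1.

1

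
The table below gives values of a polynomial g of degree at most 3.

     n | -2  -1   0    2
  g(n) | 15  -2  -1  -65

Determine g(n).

g(n) = -5n^3 - 6n^2 - 1

Using the Lagrange interpolation formula with nodes -2, -1, 0, 2:
  L_0(n) = (n + 1)n(n - 2) / -8
  L_1(n) = (n + 2)n(n - 2) / 3
  L_2(n) = (n + 2)(n + 1)(n - 2) / -4
  L_3(n) = (n + 2)(n + 1)n / 24
Then g(n) = 15·L_0(n) - 2·L_1(n) - 1·L_2(n) - 65·L_3(n).
Expanding and collecting terms gives g(n) = -5n³ - 6n² - 1.
Check: g(0) = -1. ✓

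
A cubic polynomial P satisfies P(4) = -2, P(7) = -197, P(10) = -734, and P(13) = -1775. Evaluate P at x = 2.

Using the Lagrange interpolation formula with nodes 4, 7, 10, 13:
  L_0(x) = (x - 7)(x - 10)(x - 13) / -162
  L_1(x) = (x - 4)(x - 10)(x - 13) / 54
  L_2(x) = (x - 4)(x - 7)(x - 13) / -54
  L_3(x) = (x - 4)(x - 7)(x - 10) / 162
Then P(x) = -2·L_0(x) - 197·L_1(x) - 734·L_2(x) - 1775·L_3(x).
Expanding and collecting terms gives P(x) = -x^3 + 2x^2 + 6x + 6.
Evaluating at x = 2: P(2) = 18.

18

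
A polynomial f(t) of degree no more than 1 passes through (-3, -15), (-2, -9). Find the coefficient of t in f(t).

Write f(t) = at + b. Substituting each data point gives a linear system:
  -3a + b = -15
  -2a + b = -9
Solving the system yields a = 6, b = 3.
So f(t) = 6t + 3.
The leading coefficient is 6.

6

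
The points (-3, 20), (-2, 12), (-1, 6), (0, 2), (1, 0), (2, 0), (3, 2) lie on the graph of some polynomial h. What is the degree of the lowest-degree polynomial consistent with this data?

2

Forward differences of the values at x = -3, -2, -1, 0, 1, 2, 3:
  h  : 20  12  6  2  0  0  2
  Δ  : -8  -6  -4  -2  0  2
  Δ^2: 2  2  2  2  2
  Δ^3: 0  0  0  0
  Δ^4: 0  0  0
  Δ^5: 0  0
  Δ^6: 0
The second differences are constant (2) and nonzero, while all higher differences vanish, so the minimal degree is 2.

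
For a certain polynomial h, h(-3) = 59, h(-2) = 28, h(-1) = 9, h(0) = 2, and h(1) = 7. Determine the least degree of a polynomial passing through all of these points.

Forward differences of the values at u = -3, -2, -1, 0, 1:
  h  : 59  28  9  2  7
  Δ  : -31  -19  -7  5
  Δ^2: 12  12  12
  Δ^3: 0  0
  Δ^4: 0
The second differences are constant (12) and nonzero, while all higher differences vanish, so the minimal degree is 2.

2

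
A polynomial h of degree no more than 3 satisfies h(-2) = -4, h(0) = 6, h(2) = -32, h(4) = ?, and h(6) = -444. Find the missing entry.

The 4 known points determine the degree-3 polynomial uniquely.
Write h(n) = an^3 + bn^2 + cn + d. Substituting each data point gives a linear system:
  -8a + 4b - 2c + d = -4
  d = 6
  8a + 4b + 2c + d = -32
  216a + 36b + 6c + d = -444
Solving the system yields a = -1, b = -6, c = -3, d = 6.
So h(n) = -n^3 - 6n^2 - 3n + 6.
Then h(4) = -166.

-166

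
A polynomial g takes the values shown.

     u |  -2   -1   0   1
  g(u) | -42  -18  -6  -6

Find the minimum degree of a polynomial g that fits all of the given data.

Forward differences of the values at u = -2, -1, 0, 1:
  g  : -42  -18  -6  -6
  Δ  : 24  12  0
  Δ^2: -12  -12
  Δ^3: 0
The second differences are constant (-12) and nonzero, while all higher differences vanish, so the minimal degree is 2.

2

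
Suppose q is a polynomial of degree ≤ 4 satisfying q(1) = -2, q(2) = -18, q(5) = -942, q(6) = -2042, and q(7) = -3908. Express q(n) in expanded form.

q(n) = -2n^4 + 3n^3 - 3n^2 + 2n - 2

Using the Lagrange interpolation formula with nodes 1, 2, 5, 6, 7:
  L_0(n) = (n - 2)(n - 5)(n - 6)(n - 7) / 120
  L_1(n) = (n - 1)(n - 5)(n - 6)(n - 7) / -60
  L_2(n) = (n - 1)(n - 2)(n - 6)(n - 7) / 24
  L_3(n) = (n - 1)(n - 2)(n - 5)(n - 7) / -20
  L_4(n) = (n - 1)(n - 2)(n - 5)(n - 6) / 60
Then q(n) = -2·L_0(n) - 18·L_1(n) - 942·L_2(n) - 2042·L_3(n) - 3908·L_4(n).
Expanding and collecting terms gives q(n) = -2n^4 + 3n^3 - 3n^2 + 2n - 2.
Check: q(7) = -3908. ✓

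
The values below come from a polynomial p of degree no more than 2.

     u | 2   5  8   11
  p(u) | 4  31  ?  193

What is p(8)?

94

On equispaced nodes a degree-2 polynomial has vanishing third forward difference, so
  - p(2) + 3·p(5) - 3·p(8) + p(11) = 0.
Substituting the known values and solving for p(8):
  -3·p(8) = -282
  p(8) = 94.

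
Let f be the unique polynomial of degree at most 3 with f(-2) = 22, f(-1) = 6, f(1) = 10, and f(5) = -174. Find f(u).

f(u) = -2u^3 + 2u^2 + 4u + 6

Using the Lagrange interpolation formula with nodes -2, -1, 1, 5:
  L_0(u) = (u + 1)(u - 1)(u - 5) / -21
  L_1(u) = (u + 2)(u - 1)(u - 5) / 12
  L_2(u) = (u + 2)(u + 1)(u - 5) / -24
  L_3(u) = (u + 2)(u + 1)(u - 1) / 168
Then f(u) = 22·L_0(u) + 6·L_1(u) + 10·L_2(u) - 174·L_3(u).
Expanding and collecting terms gives f(u) = -2u³ + 2u² + 4u + 6.
Check: f(-1) = 6. ✓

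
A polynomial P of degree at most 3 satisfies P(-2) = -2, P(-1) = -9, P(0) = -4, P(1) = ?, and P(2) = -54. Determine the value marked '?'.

-11

The 4 known points determine the degree-3 polynomial uniquely.
Write P(n) = an^3 + bn^2 + cn + d. Substituting each data point gives a linear system:
  -8a + 4b - 2c + d = -2
  -a + b - c + d = -9
  d = -4
  8a + 4b + 2c + d = -54
Solving the system yields a = -4, b = -6, c = 3, d = -4.
So P(n) = -4n^3 - 6n^2 + 3n - 4.
Then P(1) = -11.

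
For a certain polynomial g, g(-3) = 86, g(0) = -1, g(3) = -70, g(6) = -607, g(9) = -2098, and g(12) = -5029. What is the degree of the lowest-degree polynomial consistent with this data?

Forward differences of the values at s = -3, 0, 3, 6, 9, 12:
  g  : 86  -1  -70  -607  -2098  -5029
  Δ  : -87  -69  -537  -1491  -2931
  Δ^2: 18  -468  -954  -1440
  Δ^3: -486  -486  -486
  Δ^4: 0  0
  Δ^5: 0
The third differences are constant (-486) and nonzero, while all higher differences vanish, so the minimal degree is 3.

3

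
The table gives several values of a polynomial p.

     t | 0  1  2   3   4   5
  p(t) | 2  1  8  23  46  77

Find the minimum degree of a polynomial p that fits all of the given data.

Forward differences of the values at t = 0, 1, 2, 3, 4, 5:
  p  : 2  1  8  23  46  77
  Δ  : -1  7  15  23  31
  Δ^2: 8  8  8  8
  Δ^3: 0  0  0
  Δ^4: 0  0
  Δ^5: 0
The second differences are constant (8) and nonzero, while all higher differences vanish, so the minimal degree is 2.

2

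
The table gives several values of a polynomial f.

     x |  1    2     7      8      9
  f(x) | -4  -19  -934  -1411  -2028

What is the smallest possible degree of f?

3

Divided differences on the nodes 1, 2, 7, 8, 9:
  order 0: -4  -19  -934  -1411  -2028
  order 1: -15  -183  -477  -617
  order 2: -28  -49  -70
  order 3: -3  -3
  order 4: 0
The order-3 divided differences are all -3 (nonzero) and every higher order vanishes, so the data lies on a polynomial of degree exactly 3.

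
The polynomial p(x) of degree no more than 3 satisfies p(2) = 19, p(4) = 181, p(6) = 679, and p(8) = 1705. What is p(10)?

3451

Forward differences of the values at x = 2, 4, 6, 8:
  p  : 19  181  679  1705
  Δ  : 162  498  1026
  Δ^2: 336  528
  Δ^3: 192
The third differences are constant, confirming degree 3.
Interpolating (Newton forward form) and evaluating at x = 10 gives p(10) = 3451.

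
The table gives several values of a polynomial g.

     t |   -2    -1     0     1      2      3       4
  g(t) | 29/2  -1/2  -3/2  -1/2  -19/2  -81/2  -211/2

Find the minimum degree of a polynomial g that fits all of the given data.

Forward differences of the values at t = -2, -1, 0, 1, 2, 3, 4:
  g  : 29/2  -1/2  -3/2  -1/2  -19/2  -81/2  -211/2
  Δ  : -15  -1  1  -9  -31  -65
  Δ^2: 14  2  -10  -22  -34
  Δ^3: -12  -12  -12  -12
  Δ^4: 0  0  0
  Δ^5: 0  0
  Δ^6: 0
The third differences are constant (-12) and nonzero, while all higher differences vanish, so the minimal degree is 3.

3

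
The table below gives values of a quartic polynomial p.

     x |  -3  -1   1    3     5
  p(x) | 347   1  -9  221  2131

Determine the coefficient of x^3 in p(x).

Write p(x) = ax^4 + bx^3 + cx^2 + dx + e. Substituting each data point gives a linear system:
  81a - 27b + 9c - 3d + e = 347
  a - b + c - d + e = 1
  a + b + c + d + e = -9
  81a + 27b + 9c + 3d + e = 221
  625a + 125b + 25c + 5d + e = 2131
Solving the system yields a = 4, b = -2, c = -4, d = -3, e = -4.
So p(x) = 4x^4 - 2x^3 - 4x^2 - 3x - 4.
The coefficient of x^3 is -2.

-2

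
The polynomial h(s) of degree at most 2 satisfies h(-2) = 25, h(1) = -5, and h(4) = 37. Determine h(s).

Write h(s) = as^2 + bs + c. Substituting each data point gives a linear system:
  4a - 2b + c = 25
  a + b + c = -5
  16a + 4b + c = 37
Solving the system yields a = 4, b = -6, c = -3.
So h(s) = 4s² - 6s - 3.
Check: h(4) = 37. ✓

h(s) = 4s^2 - 6s - 3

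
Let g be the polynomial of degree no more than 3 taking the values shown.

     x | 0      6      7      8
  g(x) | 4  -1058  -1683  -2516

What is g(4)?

Write g(x) = ax^3 + bx^2 + cx + d. Substituting each data point gives a linear system:
  d = 4
  216a + 36b + 6c + d = -1058
  343a + 49b + 7c + d = -1683
  512a + 64b + 8c + d = -2516
Solving the system yields a = -5, b = 1, c = -3, d = 4.
So g(x) = -5x³ + x² - 3x + 4.
Then g(4) = -312.

-312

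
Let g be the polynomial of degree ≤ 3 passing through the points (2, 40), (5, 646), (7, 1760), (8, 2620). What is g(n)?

g(n) = 5n^3 + n^2 - 4

Using the Lagrange interpolation formula with nodes 2, 5, 7, 8:
  L_0(n) = (n - 5)(n - 7)(n - 8) / -90
  L_1(n) = (n - 2)(n - 7)(n - 8) / 18
  L_2(n) = (n - 2)(n - 5)(n - 8) / -10
  L_3(n) = (n - 2)(n - 5)(n - 7) / 18
Then g(n) = 40·L_0(n) + 646·L_1(n) + 1760·L_2(n) + 2620·L_3(n).
Expanding and collecting terms gives g(n) = 5n³ + n² - 4.
Check: g(5) = 646. ✓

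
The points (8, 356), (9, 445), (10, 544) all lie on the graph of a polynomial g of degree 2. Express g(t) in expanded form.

g(t) = 5t^2 + 4t + 4

Using the Lagrange interpolation formula with nodes 8, 9, 10:
  L_0(t) = (t - 9)(t - 10) / 2
  L_1(t) = (t - 8)(t - 10) / -1
  L_2(t) = (t - 8)(t - 9) / 2
Then g(t) = 356·L_0(t) + 445·L_1(t) + 544·L_2(t).
Expanding and collecting terms gives g(t) = 5t^2 + 4t + 4.
Check: g(9) = 445. ✓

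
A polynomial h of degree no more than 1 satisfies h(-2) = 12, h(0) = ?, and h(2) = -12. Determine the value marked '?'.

The 2 known points determine the degree-1 polynomial uniquely.
Write h(x) = ax + b. Substituting each data point gives a linear system:
  -2a + b = 12
  2a + b = -12
Solving the system yields a = -6, b = 0.
So h(x) = -6x.
Then h(0) = 0.

0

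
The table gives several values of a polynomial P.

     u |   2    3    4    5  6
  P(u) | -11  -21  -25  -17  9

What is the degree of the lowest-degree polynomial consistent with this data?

Forward differences of the values at u = 2, 3, 4, 5, 6:
  P  : -11  -21  -25  -17  9
  Δ  : -10  -4  8  26
  Δ^2: 6  12  18
  Δ^3: 6  6
  Δ^4: 0
The third differences are constant (6) and nonzero, while all higher differences vanish, so the minimal degree is 3.

3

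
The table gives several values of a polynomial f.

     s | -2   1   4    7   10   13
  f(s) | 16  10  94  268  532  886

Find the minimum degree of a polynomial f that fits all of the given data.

2

Forward differences of the values at s = -2, 1, 4, 7, 10, 13:
  f  : 16  10  94  268  532  886
  Δ  : -6  84  174  264  354
  Δ^2: 90  90  90  90
  Δ^3: 0  0  0
  Δ^4: 0  0
  Δ^5: 0
The second differences are constant (90) and nonzero, while all higher differences vanish, so the minimal degree is 2.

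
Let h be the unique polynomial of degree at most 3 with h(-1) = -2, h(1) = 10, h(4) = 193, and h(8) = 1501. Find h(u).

Write h(u) = au^3 + bu^2 + cu + d. Substituting each data point gives a linear system:
  -a + b - c + d = -2
  a + b + c + d = 10
  64a + 16b + 4c + d = 193
  512a + 64b + 8c + d = 1501
Solving the system yields a = 3, b = -1, c = 3, d = 5.
So h(u) = 3u³ - u² + 3u + 5.
Check: h(-1) = -2. ✓

h(u) = 3u^3 - u^2 + 3u + 5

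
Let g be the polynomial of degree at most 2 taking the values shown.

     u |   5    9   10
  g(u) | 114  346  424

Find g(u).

g(u) = 4u^2 + 2u + 4

Write g(u) = au^2 + bu + c. Substituting each data point gives a linear system:
  25a + 5b + c = 114
  81a + 9b + c = 346
  100a + 10b + c = 424
Solving the system yields a = 4, b = 2, c = 4.
So g(u) = 4u² + 2u + 4.
Check: g(10) = 424. ✓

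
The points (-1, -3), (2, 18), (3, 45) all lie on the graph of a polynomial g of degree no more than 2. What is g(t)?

g(t) = 5t^2 + 2t - 6

Write g(t) = at^2 + bt + c. Substituting each data point gives a linear system:
  a - b + c = -3
  4a + 2b + c = 18
  9a + 3b + c = 45
Solving the system yields a = 5, b = 2, c = -6.
So g(t) = 5t^2 + 2t - 6.
Check: g(3) = 45. ✓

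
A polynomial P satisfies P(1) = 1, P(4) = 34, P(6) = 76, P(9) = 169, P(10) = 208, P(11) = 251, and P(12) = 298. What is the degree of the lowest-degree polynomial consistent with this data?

2

Divided differences on the nodes 1, 4, 6, 9, 10, 11, 12:
  order 0: 1  34  76  169  208  251  298
  order 1: 11  21  31  39  43  47
  order 2: 2  2  2  2  2
  order 3: 0  0  0  0
  order 4: 0  0  0
  order 5: 0  0
  order 6: 0
The order-2 divided differences are all 2 (nonzero) and every higher order vanishes, so the data lies on a polynomial of degree exactly 2.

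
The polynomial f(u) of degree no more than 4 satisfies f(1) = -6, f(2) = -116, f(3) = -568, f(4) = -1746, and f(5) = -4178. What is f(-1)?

4

Using the Lagrange interpolation formula with nodes 1, 2, 3, 4, 5:
  L_0(u) = (u - 2)(u - 3)(u - 4)(u - 5) / 24
  L_1(u) = (u - 1)(u - 3)(u - 4)(u - 5) / -6
  L_2(u) = (u - 1)(u - 2)(u - 4)(u - 5) / 4
  L_3(u) = (u - 1)(u - 2)(u - 3)(u - 5) / -6
  L_4(u) = (u - 1)(u - 2)(u - 3)(u - 4) / 24
Then f(u) = -6·L_0(u) - 116·L_1(u) - 568·L_2(u) - 1746·L_3(u) - 4178·L_4(u).
Expanding and collecting terms gives f(u) = -6u^4 - 4u^3 + 3u^2 - u + 2.
Evaluating at u = -1: f(-1) = 4.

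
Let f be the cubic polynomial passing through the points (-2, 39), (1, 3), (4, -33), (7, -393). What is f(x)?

Write f(x) = ax^3 + bx^2 + cx + d. Substituting each data point gives a linear system:
  -8a + 4b - 2c + d = 39
  a + b + c + d = 3
  64a + 16b + 4c + d = -33
  343a + 49b + 7c + d = -393
Solving the system yields a = -2, b = 6, c = 0, d = -1.
So f(x) = -2x³ + 6x² - 1.
Check: f(1) = 3. ✓

f(x) = -2x^3 + 6x^2 - 1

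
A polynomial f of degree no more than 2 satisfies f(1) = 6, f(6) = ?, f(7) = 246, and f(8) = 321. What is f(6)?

The 3 known points determine the degree-2 polynomial uniquely.
Write f(x) = ax^2 + bx + c. Substituting each data point gives a linear system:
  a + b + c = 6
  49a + 7b + c = 246
  64a + 8b + c = 321
Solving the system yields a = 5, b = 0, c = 1.
So f(x) = 5x² + 1.
Then f(6) = 181.

181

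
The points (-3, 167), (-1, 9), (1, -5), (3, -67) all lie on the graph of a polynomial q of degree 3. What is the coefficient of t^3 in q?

-4

Write q(t) = at^3 + bt^2 + ct + d. Substituting each data point gives a linear system:
  -27a + 9b - 3c + d = 167
  -a + b - c + d = 9
  a + b + c + d = -5
  27a + 9b + 3c + d = -67
Solving the system yields a = -4, b = 6, c = -3, d = -4.
So q(t) = -4t³ + 6t² - 3t - 4.
The leading coefficient is -4.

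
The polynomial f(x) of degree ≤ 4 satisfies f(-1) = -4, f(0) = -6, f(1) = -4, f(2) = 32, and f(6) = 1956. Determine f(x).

f(x) = x^4 + 3x^3 + x^2 - 3x - 6

Using the Lagrange interpolation formula with nodes -1, 0, 1, 2, 6:
  L_0(x) = x(x - 1)(x - 2)(x - 6) / 42
  L_1(x) = (x + 1)(x - 1)(x - 2)(x - 6) / -12
  L_2(x) = (x + 1)x(x - 2)(x - 6) / 10
  L_3(x) = (x + 1)x(x - 1)(x - 6) / -24
  L_4(x) = (x + 1)x(x - 1)(x - 2) / 840
Then f(x) = -4·L_0(x) - 6·L_1(x) - 4·L_2(x) + 32·L_3(x) + 1956·L_4(x).
Expanding and collecting terms gives f(x) = x^4 + 3x^3 + x^2 - 3x - 6.
Check: f(2) = 32. ✓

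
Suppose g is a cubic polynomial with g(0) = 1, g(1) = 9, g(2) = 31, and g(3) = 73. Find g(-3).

Using the Lagrange interpolation formula with nodes 0, 1, 2, 3:
  L_0(n) = (n - 1)(n - 2)(n - 3) / -6
  L_1(n) = n(n - 2)(n - 3) / 2
  L_2(n) = n(n - 1)(n - 3) / -2
  L_3(n) = n(n - 1)(n - 2) / 6
Then g(n) = 1·L_0(n) + 9·L_1(n) + 31·L_2(n) + 73·L_3(n).
Expanding and collecting terms gives g(n) = n^3 + 4n^2 + 3n + 1.
Evaluating at n = -3: g(-3) = 1.

1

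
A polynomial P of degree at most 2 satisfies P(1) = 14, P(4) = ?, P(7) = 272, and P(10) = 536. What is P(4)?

98

The 3 known points determine the degree-2 polynomial uniquely.
Write P(u) = au^2 + bu + c. Substituting each data point gives a linear system:
  a + b + c = 14
  49a + 7b + c = 272
  100a + 10b + c = 536
Solving the system yields a = 5, b = 3, c = 6.
So P(u) = 5u^2 + 3u + 6.
Then P(4) = 98.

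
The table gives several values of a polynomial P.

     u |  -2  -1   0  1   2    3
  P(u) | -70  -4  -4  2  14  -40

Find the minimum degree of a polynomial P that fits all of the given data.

Forward differences of the values at u = -2, -1, 0, 1, 2, 3:
  P  : -70  -4  -4  2  14  -40
  Δ  : 66  0  6  12  -54
  Δ^2: -66  6  6  -66
  Δ^3: 72  0  -72
  Δ^4: -72  -72
  Δ^5: 0
The fourth differences are constant (-72) and nonzero, while all higher differences vanish, so the minimal degree is 4.

4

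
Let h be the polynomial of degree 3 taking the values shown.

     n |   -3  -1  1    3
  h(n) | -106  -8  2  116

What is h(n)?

Using the Lagrange interpolation formula with nodes -3, -1, 1, 3:
  L_0(n) = (n + 1)(n - 1)(n - 3) / -48
  L_1(n) = (n + 3)(n - 1)(n - 3) / 16
  L_2(n) = (n + 3)(n + 1)(n - 3) / -16
  L_3(n) = (n + 3)(n + 1)(n - 1) / 48
Then h(n) = -106·L_0(n) - 8·L_1(n) + 2·L_2(n) + 116·L_3(n).
Expanding and collecting terms gives h(n) = 4n^3 + n^2 + n - 4.
Check: h(-1) = -8. ✓

h(n) = 4n^3 + n^2 + n - 4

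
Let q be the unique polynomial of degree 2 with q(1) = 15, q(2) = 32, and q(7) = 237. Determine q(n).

Write q(n) = an^2 + bn + c. Substituting each data point gives a linear system:
  a + b + c = 15
  4a + 2b + c = 32
  49a + 7b + c = 237
Solving the system yields a = 4, b = 5, c = 6.
So q(n) = 4n^2 + 5n + 6.
Check: q(1) = 15. ✓

q(n) = 4n^2 + 5n + 6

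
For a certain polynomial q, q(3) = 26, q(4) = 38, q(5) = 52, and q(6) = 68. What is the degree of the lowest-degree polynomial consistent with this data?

2

Forward differences of the values at t = 3, 4, 5, 6:
  q  : 26  38  52  68
  Δ  : 12  14  16
  Δ^2: 2  2
  Δ^3: 0
The second differences are constant (2) and nonzero, while all higher differences vanish, so the minimal degree is 2.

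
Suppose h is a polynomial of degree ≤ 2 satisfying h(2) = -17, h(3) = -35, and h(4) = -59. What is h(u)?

Using the Lagrange interpolation formula with nodes 2, 3, 4:
  L_0(u) = (u - 3)(u - 4) / 2
  L_1(u) = (u - 2)(u - 4) / -1
  L_2(u) = (u - 2)(u - 3) / 2
Then h(u) = -17·L_0(u) - 35·L_1(u) - 59·L_2(u).
Expanding and collecting terms gives h(u) = -3u² - 3u + 1.
Check: h(4) = -59. ✓

h(u) = -3u^2 - 3u + 1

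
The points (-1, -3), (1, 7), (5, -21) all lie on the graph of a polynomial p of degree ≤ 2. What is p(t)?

Write p(t) = at^2 + bt + c. Substituting each data point gives a linear system:
  a - b + c = -3
  a + b + c = 7
  25a + 5b + c = -21
Solving the system yields a = -2, b = 5, c = 4.
So p(t) = -2t^2 + 5t + 4.
Check: p(5) = -21. ✓

p(t) = -2t^2 + 5t + 4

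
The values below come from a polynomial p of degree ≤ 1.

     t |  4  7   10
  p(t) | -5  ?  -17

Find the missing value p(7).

On equispaced nodes a degree-1 polynomial has vanishing second forward difference, so
  p(4) - 2·p(7) + p(10) = 0.
Substituting the known values and solving for p(7):
  -2·p(7) = 22
  p(7) = -11.

-11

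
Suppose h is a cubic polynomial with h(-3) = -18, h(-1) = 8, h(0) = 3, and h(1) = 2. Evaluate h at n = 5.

278

Write h(n) = an^3 + bn^2 + cn + d. Substituting each data point gives a linear system:
  -27a + 9b - 3c + d = -18
  -a + b - c + d = 8
  d = 3
  a + b + c + d = 2
Solving the system yields a = 2, b = 2, c = -5, d = 3.
So h(n) = 2n^3 + 2n^2 - 5n + 3.
Then h(5) = 278.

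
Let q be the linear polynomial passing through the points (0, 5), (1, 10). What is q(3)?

Using the Lagrange interpolation formula with nodes 0, 1:
  L_0(s) = (s - 1) / -1
  L_1(s) = s / 1
Then q(s) = 5·L_0(s) + 10·L_1(s).
Expanding and collecting terms gives q(s) = 5s + 5.
Evaluating at s = 3: q(3) = 20.

20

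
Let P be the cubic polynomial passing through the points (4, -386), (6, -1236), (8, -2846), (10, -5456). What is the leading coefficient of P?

Write P(t) = at^3 + bt^2 + ct + d. Substituting each data point gives a linear system:
  64a + 16b + 4c + d = -386
  216a + 36b + 6c + d = -1236
  512a + 64b + 8c + d = -2846
  1000a + 100b + 10c + d = -5456
Solving the system yields a = -5, b = -5, c = 5, d = -6.
So P(t) = -5t³ - 5t² + 5t - 6.
The leading coefficient is -5.

-5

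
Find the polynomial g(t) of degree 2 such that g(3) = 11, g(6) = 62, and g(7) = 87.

g(t) = 2t^2 - t - 4

Write g(t) = at^2 + bt + c. Substituting each data point gives a linear system:
  9a + 3b + c = 11
  36a + 6b + c = 62
  49a + 7b + c = 87
Solving the system yields a = 2, b = -1, c = -4.
So g(t) = 2t² - t - 4.
Check: g(7) = 87. ✓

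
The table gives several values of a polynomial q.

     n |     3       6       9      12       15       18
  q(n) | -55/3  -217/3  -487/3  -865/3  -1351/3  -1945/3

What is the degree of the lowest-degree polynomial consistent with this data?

2

Forward differences of the values at n = 3, 6, 9, 12, 15, 18:
  q  : -55/3  -217/3  -487/3  -865/3  -1351/3  -1945/3
  Δ  : -54  -90  -126  -162  -198
  Δ^2: -36  -36  -36  -36
  Δ^3: 0  0  0
  Δ^4: 0  0
  Δ^5: 0
The second differences are constant (-36) and nonzero, while all higher differences vanish, so the minimal degree is 2.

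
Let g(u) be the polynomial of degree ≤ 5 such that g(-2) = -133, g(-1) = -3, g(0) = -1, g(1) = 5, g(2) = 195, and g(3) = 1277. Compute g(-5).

-11971

Forward differences of the values at u = -2, -1, 0, 1, 2, 3:
  g  : -133  -3  -1  5  195  1277
  Δ  : 130  2  6  190  1082
  Δ^2: -128  4  184  892
  Δ^3: 132  180  708
  Δ^4: 48  528
  Δ^5: 480
The fifth differences are constant, confirming degree 5.
Interpolating (Newton forward form) and evaluating at u = -5 gives g(-5) = -11971.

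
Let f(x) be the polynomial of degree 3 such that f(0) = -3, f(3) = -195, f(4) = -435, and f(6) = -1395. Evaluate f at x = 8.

-3235

Using the Lagrange interpolation formula with nodes 0, 3, 4, 6:
  L_0(x) = (x - 3)(x - 4)(x - 6) / -72
  L_1(x) = x(x - 4)(x - 6) / 9
  L_2(x) = x(x - 3)(x - 6) / -8
  L_3(x) = x(x - 3)(x - 4) / 36
Then f(x) = -3·L_0(x) - 195·L_1(x) - 435·L_2(x) - 1395·L_3(x).
Expanding and collecting terms gives f(x) = -6x^3 - 2x^2 - 4x - 3.
Evaluating at x = 8: f(8) = -3235.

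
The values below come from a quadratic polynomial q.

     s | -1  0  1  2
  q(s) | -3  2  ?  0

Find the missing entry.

3

On equispaced nodes a degree-2 polynomial has vanishing third forward difference, so
  - q(-1) + 3·q(0) - 3·q(1) + q(2) = 0.
Substituting the known values and solving for q(1):
  -3·q(1) = -9
  q(1) = 3.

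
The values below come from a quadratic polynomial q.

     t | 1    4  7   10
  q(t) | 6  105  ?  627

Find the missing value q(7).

The 3 known points determine the degree-2 polynomial uniquely.
Write q(t) = at^2 + bt + c. Substituting each data point gives a linear system:
  a + b + c = 6
  16a + 4b + c = 105
  100a + 10b + c = 627
Solving the system yields a = 6, b = 3, c = -3.
So q(t) = 6t^2 + 3t - 3.
Then q(7) = 312.

312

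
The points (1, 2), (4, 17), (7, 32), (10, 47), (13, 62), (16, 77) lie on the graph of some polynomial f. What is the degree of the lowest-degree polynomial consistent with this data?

1

Forward differences of the values at t = 1, 4, 7, 10, 13, 16:
  f  : 2  17  32  47  62  77
  Δ  : 15  15  15  15  15
  Δ^2: 0  0  0  0
  Δ^3: 0  0  0
  Δ^4: 0  0
  Δ^5: 0
The first differences are constant (15) and nonzero, while all higher differences vanish, so the minimal degree is 1.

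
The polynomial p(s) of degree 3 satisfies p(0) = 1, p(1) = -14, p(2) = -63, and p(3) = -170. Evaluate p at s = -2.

Write p(s) = as^3 + bs^2 + cs + d. Substituting each data point gives a linear system:
  d = 1
  a + b + c + d = -14
  8a + 4b + 2c + d = -63
  27a + 9b + 3c + d = -170
Solving the system yields a = -4, b = -5, c = -6, d = 1.
So p(s) = -4s^3 - 5s^2 - 6s + 1.
Then p(-2) = 25.

25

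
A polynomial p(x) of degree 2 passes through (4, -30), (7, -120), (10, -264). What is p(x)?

p(x) = -3x^2 + 3x + 6

Using the Lagrange interpolation formula with nodes 4, 7, 10:
  L_0(x) = (x - 7)(x - 10) / 18
  L_1(x) = (x - 4)(x - 10) / -9
  L_2(x) = (x - 4)(x - 7) / 18
Then p(x) = -30·L_0(x) - 120·L_1(x) - 264·L_2(x).
Expanding and collecting terms gives p(x) = -3x² + 3x + 6.
Check: p(4) = -30. ✓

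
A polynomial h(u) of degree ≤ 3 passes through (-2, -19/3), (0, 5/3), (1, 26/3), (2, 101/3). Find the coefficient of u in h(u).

2

Write h(u) = au^3 + bu^2 + cu + d. Substituting each data point gives a linear system:
  -8a + 4b - 2c + d = -19/3
  d = 5/3
  a + b + c + d = 26/3
  8a + 4b + 2c + d = 101/3
Solving the system yields a = 2, b = 3, c = 2, d = 5/3.
So h(u) = 2u^3 + 3u^2 + 2u + 5/3.
The coefficient of u is 2.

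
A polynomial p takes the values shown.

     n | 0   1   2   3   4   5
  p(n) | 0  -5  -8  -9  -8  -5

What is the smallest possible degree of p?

Forward differences of the values at n = 0, 1, 2, 3, 4, 5:
  p  : 0  -5  -8  -9  -8  -5
  Δ  : -5  -3  -1  1  3
  Δ^2: 2  2  2  2
  Δ^3: 0  0  0
  Δ^4: 0  0
  Δ^5: 0
The second differences are constant (2) and nonzero, while all higher differences vanish, so the minimal degree is 2.

2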